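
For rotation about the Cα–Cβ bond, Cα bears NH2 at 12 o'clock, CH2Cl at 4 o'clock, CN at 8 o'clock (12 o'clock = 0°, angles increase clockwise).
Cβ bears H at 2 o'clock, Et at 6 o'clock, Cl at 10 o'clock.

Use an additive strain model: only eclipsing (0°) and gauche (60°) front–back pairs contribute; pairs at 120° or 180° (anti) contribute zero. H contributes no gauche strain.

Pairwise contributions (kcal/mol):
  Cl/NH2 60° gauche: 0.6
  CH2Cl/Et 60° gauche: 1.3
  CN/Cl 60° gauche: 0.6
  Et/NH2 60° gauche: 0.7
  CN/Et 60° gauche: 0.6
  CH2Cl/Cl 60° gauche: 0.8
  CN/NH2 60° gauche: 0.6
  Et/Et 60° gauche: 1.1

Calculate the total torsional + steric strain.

3.1 kcal/mol

This conformer (staggered): NH2(0°)/Cl(300°) gauche 0.6; CH2Cl(120°)/Et(180°) gauche 1.3; CN(240°)/Et(180°) gauche 0.6; CN(240°)/Cl(300°) gauche 0.6 → 3.1 kcal/mol.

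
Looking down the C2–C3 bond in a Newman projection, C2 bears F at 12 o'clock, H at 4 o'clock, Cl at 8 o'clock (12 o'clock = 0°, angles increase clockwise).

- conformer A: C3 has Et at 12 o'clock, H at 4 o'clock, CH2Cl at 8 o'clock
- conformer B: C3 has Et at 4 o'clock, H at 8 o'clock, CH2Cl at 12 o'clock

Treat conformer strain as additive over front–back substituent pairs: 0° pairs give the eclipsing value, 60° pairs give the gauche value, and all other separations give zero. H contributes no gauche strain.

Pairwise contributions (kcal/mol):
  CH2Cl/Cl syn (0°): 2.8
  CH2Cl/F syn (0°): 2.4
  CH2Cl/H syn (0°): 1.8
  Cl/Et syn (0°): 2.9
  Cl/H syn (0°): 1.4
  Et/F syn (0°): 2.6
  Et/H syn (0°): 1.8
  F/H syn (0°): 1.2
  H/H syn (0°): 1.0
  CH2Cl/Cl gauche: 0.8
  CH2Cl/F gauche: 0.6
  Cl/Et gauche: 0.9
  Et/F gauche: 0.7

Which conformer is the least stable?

A (eclipsed): F(0°)/Et(0°) eclipsed 2.6; H(120°)/H(120°) eclipsed 1.0; Cl(240°)/CH2Cl(240°) eclipsed 2.8 → 6.4 kcal/mol.
B (eclipsed): F(0°)/CH2Cl(0°) eclipsed 2.4; H(120°)/Et(120°) eclipsed 1.8; Cl(240°)/H(240°) eclipsed 1.4 → 5.6 kcal/mol.
A has the highest total (6.4 kcal/mol).

A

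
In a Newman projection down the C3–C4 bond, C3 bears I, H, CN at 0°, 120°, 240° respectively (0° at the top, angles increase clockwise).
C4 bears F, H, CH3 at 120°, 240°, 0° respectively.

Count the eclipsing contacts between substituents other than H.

1

Non-H eclipsing pairs: I(0°)/CH3(0°) — 1 interaction.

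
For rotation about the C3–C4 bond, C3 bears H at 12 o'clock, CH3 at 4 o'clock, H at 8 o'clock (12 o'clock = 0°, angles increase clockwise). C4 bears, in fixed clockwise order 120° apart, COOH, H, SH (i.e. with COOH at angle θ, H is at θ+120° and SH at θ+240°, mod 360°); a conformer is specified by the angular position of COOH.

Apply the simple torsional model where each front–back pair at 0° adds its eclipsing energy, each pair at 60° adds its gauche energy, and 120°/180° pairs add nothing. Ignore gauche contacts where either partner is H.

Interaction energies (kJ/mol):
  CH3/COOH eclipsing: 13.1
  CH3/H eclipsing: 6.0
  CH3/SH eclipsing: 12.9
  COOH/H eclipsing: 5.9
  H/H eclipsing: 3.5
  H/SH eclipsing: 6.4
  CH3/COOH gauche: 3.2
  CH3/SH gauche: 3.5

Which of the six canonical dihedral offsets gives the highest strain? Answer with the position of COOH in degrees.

COOH at 0° (eclipsed): H(0°)/COOH(0°) eclipsed 5.9; CH3(120°)/H(120°) eclipsed 6.0; H(240°)/SH(240°) eclipsed 6.4 → 18.3 kJ/mol.
COOH at 60° (staggered): CH3(120°)/COOH(60°) gauche 3.2 → 3.2 kJ/mol.
COOH at 120° (eclipsed): H(0°)/SH(0°) eclipsed 6.4; CH3(120°)/COOH(120°) eclipsed 13.1; H(240°)/H(240°) eclipsed 3.5 → 23.0 kJ/mol.
COOH at 180° (staggered): CH3(120°)/COOH(180°) gauche 3.2; CH3(120°)/SH(60°) gauche 3.5 → 6.7 kJ/mol.
COOH at 240° (eclipsed): H(0°)/H(0°) eclipsed 3.5; CH3(120°)/SH(120°) eclipsed 12.9; H(240°)/COOH(240°) eclipsed 5.9 → 22.3 kJ/mol.
COOH at 300° (staggered): CH3(120°)/SH(180°) gauche 3.5 → 3.5 kJ/mol.
The maximum (23.0 kJ/mol) occurs with COOH at 120°.

120°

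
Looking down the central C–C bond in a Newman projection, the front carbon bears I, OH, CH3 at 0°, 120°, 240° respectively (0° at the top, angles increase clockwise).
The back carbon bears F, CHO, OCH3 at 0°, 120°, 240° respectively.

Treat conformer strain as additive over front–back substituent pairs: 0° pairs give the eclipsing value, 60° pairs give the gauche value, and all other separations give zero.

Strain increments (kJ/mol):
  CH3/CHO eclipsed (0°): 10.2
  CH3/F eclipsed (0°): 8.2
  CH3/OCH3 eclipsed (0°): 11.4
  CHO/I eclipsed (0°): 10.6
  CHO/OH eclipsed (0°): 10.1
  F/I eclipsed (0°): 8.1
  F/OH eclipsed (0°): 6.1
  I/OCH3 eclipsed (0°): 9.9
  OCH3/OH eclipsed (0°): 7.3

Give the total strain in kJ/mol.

29.6 kJ/mol

This conformer (eclipsed): I–F eclipsed, OH–CHO eclipsed, CH3–OCH3 eclipsed; 8.1 + 10.1 + 11.4 = 29.6 kJ/mol.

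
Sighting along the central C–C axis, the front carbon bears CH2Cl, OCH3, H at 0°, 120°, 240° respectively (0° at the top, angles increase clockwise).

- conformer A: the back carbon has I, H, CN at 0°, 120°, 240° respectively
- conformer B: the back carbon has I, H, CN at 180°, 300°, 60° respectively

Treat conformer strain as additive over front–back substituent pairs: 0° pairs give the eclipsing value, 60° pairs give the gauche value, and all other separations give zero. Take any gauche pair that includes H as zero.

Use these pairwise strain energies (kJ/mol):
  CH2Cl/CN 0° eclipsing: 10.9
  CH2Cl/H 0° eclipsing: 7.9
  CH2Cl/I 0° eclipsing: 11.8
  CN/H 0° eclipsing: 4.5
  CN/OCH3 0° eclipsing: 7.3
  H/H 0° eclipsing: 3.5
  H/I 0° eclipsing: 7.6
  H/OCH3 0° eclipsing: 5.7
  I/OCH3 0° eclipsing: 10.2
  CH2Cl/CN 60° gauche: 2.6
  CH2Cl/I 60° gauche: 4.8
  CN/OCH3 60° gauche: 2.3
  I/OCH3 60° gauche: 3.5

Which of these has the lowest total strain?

B

A (eclipsed): CH2Cl(0°)/I(0°) eclipsed 11.8; OCH3(120°)/H(120°) eclipsed 5.7; H(240°)/CN(240°) eclipsed 4.5 → 22.0 kJ/mol.
B (staggered): CH2Cl(0°)/CN(60°) gauche 2.6; OCH3(120°)/I(180°) gauche 3.5; OCH3(120°)/CN(60°) gauche 2.3 → 8.4 kJ/mol.
B has the lowest total (8.4 kJ/mol).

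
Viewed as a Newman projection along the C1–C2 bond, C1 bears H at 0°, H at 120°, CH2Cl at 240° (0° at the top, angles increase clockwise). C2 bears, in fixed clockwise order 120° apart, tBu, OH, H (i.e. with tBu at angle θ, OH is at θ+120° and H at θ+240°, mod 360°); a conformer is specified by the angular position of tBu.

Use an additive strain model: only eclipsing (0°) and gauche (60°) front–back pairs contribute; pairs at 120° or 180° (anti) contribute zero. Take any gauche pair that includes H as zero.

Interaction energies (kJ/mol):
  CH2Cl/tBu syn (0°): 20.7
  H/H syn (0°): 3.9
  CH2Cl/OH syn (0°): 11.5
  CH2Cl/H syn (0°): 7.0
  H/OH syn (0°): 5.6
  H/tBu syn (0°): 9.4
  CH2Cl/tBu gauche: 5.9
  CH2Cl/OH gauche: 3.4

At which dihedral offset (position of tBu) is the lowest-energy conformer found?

tBu at 0° (eclipsed): H–tBu eclipsed, H–OH eclipsed, CH2Cl–H eclipsed; 9.4 + 5.6 + 7.0 = 22.0 kJ/mol.
tBu at 60° (staggered): CH2Cl–OH gauche; 3.4 = 3.4 kJ/mol.
tBu at 120° (eclipsed): H–H eclipsed, H–tBu eclipsed, CH2Cl–OH eclipsed; 3.9 + 9.4 + 11.5 = 24.8 kJ/mol.
tBu at 180° (staggered): CH2Cl–tBu gauche, CH2Cl–OH gauche; 5.9 + 3.4 = 9.3 kJ/mol.
tBu at 240° (eclipsed): H–OH eclipsed, H–H eclipsed, CH2Cl–tBu eclipsed; 5.6 + 3.9 + 20.7 = 30.2 kJ/mol.
tBu at 300° (staggered): CH2Cl–tBu gauche; 5.9 = 5.9 kJ/mol.
The minimum (3.4 kJ/mol) occurs with tBu at 60°.

60°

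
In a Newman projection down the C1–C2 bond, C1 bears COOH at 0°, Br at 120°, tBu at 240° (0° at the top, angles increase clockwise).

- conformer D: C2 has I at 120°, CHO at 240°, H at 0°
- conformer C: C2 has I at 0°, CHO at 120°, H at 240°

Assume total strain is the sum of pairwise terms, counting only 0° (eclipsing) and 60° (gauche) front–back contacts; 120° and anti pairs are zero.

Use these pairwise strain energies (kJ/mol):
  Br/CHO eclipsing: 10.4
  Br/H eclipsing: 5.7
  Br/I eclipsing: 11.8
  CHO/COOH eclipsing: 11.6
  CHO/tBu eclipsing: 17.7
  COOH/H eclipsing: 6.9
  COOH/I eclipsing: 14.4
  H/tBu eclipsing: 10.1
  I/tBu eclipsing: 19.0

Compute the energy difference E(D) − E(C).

D (eclipsed): COOH(0°)/H(0°) eclipsed 6.9; Br(120°)/I(120°) eclipsed 11.8; tBu(240°)/CHO(240°) eclipsed 17.7 → 36.4 kJ/mol.
C (eclipsed): COOH(0°)/I(0°) eclipsed 14.4; Br(120°)/CHO(120°) eclipsed 10.4; tBu(240°)/H(240°) eclipsed 10.1 → 34.9 kJ/mol.
E(D) − E(C) = 36.4 − 34.9 = +1.5 kJ/mol.

+1.5 kJ/mol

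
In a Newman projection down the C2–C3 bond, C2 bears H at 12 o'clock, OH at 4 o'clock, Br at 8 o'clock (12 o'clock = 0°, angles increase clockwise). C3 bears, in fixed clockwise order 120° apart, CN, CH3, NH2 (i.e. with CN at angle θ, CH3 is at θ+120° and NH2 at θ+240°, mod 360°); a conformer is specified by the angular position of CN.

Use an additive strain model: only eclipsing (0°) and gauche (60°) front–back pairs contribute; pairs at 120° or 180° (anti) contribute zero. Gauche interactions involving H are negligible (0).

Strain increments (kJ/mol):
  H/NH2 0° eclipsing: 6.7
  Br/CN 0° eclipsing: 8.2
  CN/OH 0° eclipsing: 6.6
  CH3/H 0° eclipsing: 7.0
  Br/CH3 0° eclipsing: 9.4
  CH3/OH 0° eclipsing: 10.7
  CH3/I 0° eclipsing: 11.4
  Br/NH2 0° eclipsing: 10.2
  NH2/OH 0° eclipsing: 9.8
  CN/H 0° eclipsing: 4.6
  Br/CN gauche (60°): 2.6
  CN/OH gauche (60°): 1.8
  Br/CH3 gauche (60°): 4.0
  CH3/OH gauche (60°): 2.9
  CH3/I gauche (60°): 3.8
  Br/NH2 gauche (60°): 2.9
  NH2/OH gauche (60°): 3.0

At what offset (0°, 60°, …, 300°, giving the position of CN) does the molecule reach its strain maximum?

CN at 0° (eclipsed): H–CN eclipsed, OH–CH3 eclipsed, Br–NH2 eclipsed; 4.6 + 10.7 + 10.2 = 25.5 kJ/mol.
CN at 60° (staggered): OH–CN gauche, OH–CH3 gauche, Br–CH3 gauche, Br–NH2 gauche; 1.8 + 2.9 + 4.0 + 2.9 = 11.6 kJ/mol.
CN at 120° (eclipsed): H–NH2 eclipsed, OH–CN eclipsed, Br–CH3 eclipsed; 6.7 + 6.6 + 9.4 = 22.7 kJ/mol.
CN at 180° (staggered): OH–CN gauche, OH–NH2 gauche, Br–CN gauche, Br–CH3 gauche; 1.8 + 3.0 + 2.6 + 4.0 = 11.4 kJ/mol.
CN at 240° (eclipsed): H–CH3 eclipsed, OH–NH2 eclipsed, Br–CN eclipsed; 7.0 + 9.8 + 8.2 = 25.0 kJ/mol.
CN at 300° (staggered): OH–CH3 gauche, OH–NH2 gauche, Br–CN gauche, Br–NH2 gauche; 2.9 + 3.0 + 2.6 + 2.9 = 11.4 kJ/mol.
The maximum (25.5 kJ/mol) occurs with CN at 0°.

0°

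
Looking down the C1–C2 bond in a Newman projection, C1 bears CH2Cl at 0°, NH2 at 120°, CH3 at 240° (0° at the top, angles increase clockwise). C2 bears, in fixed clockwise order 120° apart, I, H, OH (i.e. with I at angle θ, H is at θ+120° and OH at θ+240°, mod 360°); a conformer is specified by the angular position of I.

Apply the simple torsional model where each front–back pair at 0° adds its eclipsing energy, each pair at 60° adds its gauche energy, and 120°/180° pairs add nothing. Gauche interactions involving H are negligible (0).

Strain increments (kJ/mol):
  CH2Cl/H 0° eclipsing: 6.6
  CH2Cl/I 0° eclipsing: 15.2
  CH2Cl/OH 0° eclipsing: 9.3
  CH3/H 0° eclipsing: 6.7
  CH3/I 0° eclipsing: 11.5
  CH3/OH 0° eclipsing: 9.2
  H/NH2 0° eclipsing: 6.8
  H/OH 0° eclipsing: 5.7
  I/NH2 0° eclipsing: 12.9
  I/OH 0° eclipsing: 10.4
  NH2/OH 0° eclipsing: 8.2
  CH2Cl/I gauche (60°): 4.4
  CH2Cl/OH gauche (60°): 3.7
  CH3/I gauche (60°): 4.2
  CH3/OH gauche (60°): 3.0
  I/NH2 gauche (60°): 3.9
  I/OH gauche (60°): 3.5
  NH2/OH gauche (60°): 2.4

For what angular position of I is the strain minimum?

300°

I at 0° (eclipsed): CH2Cl(0°)/I(0°) eclipsed 15.2; NH2(120°)/H(120°) eclipsed 6.8; CH3(240°)/OH(240°) eclipsed 9.2 → 31.2 kJ/mol.
I at 60° (staggered): CH2Cl(0°)/I(60°) gauche 4.4; CH2Cl(0°)/OH(300°) gauche 3.7; NH2(120°)/I(60°) gauche 3.9; CH3(240°)/OH(300°) gauche 3.0 → 15.0 kJ/mol.
I at 120° (eclipsed): CH2Cl(0°)/OH(0°) eclipsed 9.3; NH2(120°)/I(120°) eclipsed 12.9; CH3(240°)/H(240°) eclipsed 6.7 → 28.9 kJ/mol.
I at 180° (staggered): CH2Cl(0°)/OH(60°) gauche 3.7; NH2(120°)/I(180°) gauche 3.9; NH2(120°)/OH(60°) gauche 2.4; CH3(240°)/I(180°) gauche 4.2 → 14.2 kJ/mol.
I at 240° (eclipsed): CH2Cl(0°)/H(0°) eclipsed 6.6; NH2(120°)/OH(120°) eclipsed 8.2; CH3(240°)/I(240°) eclipsed 11.5 → 26.3 kJ/mol.
I at 300° (staggered): CH2Cl(0°)/I(300°) gauche 4.4; NH2(120°)/OH(180°) gauche 2.4; CH3(240°)/I(300°) gauche 4.2; CH3(240°)/OH(180°) gauche 3.0 → 14.0 kJ/mol.
The minimum (14.0 kJ/mol) occurs with I at 300°.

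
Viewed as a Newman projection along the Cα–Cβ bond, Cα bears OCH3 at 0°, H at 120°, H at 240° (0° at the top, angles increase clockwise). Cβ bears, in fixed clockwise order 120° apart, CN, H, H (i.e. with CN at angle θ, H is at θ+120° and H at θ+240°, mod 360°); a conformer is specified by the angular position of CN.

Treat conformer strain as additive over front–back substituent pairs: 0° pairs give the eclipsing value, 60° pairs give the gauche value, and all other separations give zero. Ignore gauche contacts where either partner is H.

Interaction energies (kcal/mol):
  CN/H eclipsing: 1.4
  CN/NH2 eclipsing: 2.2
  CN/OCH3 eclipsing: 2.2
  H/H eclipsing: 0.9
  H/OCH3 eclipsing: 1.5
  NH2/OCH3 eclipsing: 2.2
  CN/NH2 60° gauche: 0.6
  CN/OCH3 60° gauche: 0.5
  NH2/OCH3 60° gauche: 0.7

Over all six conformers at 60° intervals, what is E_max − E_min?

4.0 kcal/mol

CN at 0° (eclipsed): OCH3(0°)/CN(0°) eclipsed 2.2; H(120°)/H(120°) eclipsed 0.9; H(240°)/H(240°) eclipsed 0.9 → 4.0 kcal/mol.
CN at 60° (staggered): OCH3(0°)/CN(60°) gauche 0.5 → 0.5 kcal/mol.
CN at 120° (eclipsed): OCH3(0°)/H(0°) eclipsed 1.5; H(120°)/CN(120°) eclipsed 1.4; H(240°)/H(240°) eclipsed 0.9 → 3.8 kcal/mol.
CN at 180° (staggered): no non-H gauche contacts → 0.0 kcal/mol.
CN at 240° (eclipsed): OCH3(0°)/H(0°) eclipsed 1.5; H(120°)/H(120°) eclipsed 0.9; H(240°)/CN(240°) eclipsed 1.4 → 3.8 kcal/mol.
CN at 300° (staggered): OCH3(0°)/CN(300°) gauche 0.5 → 0.5 kcal/mol.
Max at 0° (4.0 kcal/mol), min at 180° (0.0 kcal/mol); barrier = 4.0 kcal/mol.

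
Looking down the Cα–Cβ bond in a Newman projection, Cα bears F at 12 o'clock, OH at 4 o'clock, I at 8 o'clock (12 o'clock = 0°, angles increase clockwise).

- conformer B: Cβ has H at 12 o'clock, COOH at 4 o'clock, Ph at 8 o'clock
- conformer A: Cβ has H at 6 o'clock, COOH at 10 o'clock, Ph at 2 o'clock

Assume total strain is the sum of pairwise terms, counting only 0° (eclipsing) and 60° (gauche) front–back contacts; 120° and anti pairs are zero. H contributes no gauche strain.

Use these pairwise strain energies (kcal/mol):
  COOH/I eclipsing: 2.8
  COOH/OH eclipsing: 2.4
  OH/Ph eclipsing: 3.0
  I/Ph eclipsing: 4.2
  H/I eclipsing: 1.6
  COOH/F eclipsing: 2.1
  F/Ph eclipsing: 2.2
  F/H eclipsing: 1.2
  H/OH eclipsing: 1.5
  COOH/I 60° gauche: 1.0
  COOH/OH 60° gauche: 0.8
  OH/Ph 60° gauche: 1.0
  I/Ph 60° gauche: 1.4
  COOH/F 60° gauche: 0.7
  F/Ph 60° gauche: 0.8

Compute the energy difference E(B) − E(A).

B (eclipsed): F(0°)/H(0°) eclipsed 1.2; OH(120°)/COOH(120°) eclipsed 2.4; I(240°)/Ph(240°) eclipsed 4.2 → 7.8 kcal/mol.
A (staggered): F(0°)/COOH(300°) gauche 0.7; F(0°)/Ph(60°) gauche 0.8; OH(120°)/Ph(60°) gauche 1.0; I(240°)/COOH(300°) gauche 1.0 → 3.5 kcal/mol.
E(B) − E(A) = 7.8 − 3.5 = +4.3 kcal/mol.

+4.3 kcal/mol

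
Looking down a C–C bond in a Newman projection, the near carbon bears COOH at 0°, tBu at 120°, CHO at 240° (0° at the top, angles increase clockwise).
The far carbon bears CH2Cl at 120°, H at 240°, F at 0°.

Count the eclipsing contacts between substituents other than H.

Non-H eclipsing pairs: COOH(0°)/F(0°); tBu(120°)/CH2Cl(120°) — 2 interactions.

2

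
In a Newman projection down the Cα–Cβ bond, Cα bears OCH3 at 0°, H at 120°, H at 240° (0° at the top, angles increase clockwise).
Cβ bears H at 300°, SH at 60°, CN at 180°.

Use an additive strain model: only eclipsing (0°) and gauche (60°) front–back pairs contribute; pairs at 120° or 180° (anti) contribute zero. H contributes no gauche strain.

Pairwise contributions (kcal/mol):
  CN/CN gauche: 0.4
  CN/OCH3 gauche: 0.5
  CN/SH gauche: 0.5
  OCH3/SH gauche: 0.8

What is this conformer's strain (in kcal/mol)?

This conformer (staggered): OCH3–SH gauche; 0.8 = 0.8 kcal/mol.

0.8 kcal/mol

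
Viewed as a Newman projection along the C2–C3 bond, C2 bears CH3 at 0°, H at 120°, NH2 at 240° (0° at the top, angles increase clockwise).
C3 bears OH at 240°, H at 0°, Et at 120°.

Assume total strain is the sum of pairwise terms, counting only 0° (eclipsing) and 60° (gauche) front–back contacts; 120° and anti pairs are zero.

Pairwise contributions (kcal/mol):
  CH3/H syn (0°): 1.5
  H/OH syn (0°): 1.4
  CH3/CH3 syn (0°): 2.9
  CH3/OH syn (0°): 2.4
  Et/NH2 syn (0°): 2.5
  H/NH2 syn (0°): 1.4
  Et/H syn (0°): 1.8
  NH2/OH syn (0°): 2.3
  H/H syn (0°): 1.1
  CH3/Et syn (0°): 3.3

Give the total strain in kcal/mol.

This conformer (eclipsed): CH3–H eclipsed, H–Et eclipsed, NH2–OH eclipsed; 1.5 + 1.8 + 2.3 = 5.6 kcal/mol.

5.6 kcal/mol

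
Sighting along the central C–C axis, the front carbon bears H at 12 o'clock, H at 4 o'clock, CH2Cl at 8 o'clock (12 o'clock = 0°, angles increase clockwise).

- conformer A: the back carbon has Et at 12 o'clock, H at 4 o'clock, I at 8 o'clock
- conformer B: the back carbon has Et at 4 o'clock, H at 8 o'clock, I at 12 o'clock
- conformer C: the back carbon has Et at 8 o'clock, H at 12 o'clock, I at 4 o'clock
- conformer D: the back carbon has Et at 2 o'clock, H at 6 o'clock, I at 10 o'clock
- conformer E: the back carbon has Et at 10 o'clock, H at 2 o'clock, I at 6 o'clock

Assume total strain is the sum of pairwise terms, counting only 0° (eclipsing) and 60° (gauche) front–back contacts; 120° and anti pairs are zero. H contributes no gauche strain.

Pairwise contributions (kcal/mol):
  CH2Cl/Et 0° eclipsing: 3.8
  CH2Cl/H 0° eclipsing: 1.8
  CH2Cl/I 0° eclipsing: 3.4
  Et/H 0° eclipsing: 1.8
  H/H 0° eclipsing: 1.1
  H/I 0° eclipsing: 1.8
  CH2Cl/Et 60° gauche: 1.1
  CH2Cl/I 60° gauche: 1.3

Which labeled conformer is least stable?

C

A (eclipsed): H(0°)/Et(0°) eclipsed 1.8; H(120°)/H(120°) eclipsed 1.1; CH2Cl(240°)/I(240°) eclipsed 3.4 → 6.3 kcal/mol.
B (eclipsed): H(0°)/I(0°) eclipsed 1.8; H(120°)/Et(120°) eclipsed 1.8; CH2Cl(240°)/H(240°) eclipsed 1.8 → 5.4 kcal/mol.
C (eclipsed): H(0°)/H(0°) eclipsed 1.1; H(120°)/I(120°) eclipsed 1.8; CH2Cl(240°)/Et(240°) eclipsed 3.8 → 6.7 kcal/mol.
D (staggered): CH2Cl(240°)/I(300°) gauche 1.3 → 1.3 kcal/mol.
E (staggered): CH2Cl(240°)/Et(300°) gauche 1.1; CH2Cl(240°)/I(180°) gauche 1.3 → 2.4 kcal/mol.
C has the highest total (6.7 kcal/mol).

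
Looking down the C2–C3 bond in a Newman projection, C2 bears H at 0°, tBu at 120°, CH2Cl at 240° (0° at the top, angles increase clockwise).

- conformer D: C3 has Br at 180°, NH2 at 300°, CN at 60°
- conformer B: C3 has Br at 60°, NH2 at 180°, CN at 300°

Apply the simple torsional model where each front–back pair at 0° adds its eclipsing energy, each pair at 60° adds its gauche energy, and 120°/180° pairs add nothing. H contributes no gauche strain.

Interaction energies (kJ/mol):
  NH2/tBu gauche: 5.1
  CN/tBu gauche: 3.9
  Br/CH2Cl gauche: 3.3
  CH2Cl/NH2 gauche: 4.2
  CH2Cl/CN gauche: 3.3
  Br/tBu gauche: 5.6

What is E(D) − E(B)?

D (staggered): tBu–Br gauche, tBu–CN gauche, CH2Cl–Br gauche, CH2Cl–NH2 gauche; 5.6 + 3.9 + 3.3 + 4.2 = 17.0 kJ/mol.
B (staggered): tBu–Br gauche, tBu–NH2 gauche, CH2Cl–NH2 gauche, CH2Cl–CN gauche; 5.6 + 5.1 + 4.2 + 3.3 = 18.2 kJ/mol.
E(D) − E(B) = 17.0 − 18.2 = -1.2 kJ/mol.

-1.2 kJ/mol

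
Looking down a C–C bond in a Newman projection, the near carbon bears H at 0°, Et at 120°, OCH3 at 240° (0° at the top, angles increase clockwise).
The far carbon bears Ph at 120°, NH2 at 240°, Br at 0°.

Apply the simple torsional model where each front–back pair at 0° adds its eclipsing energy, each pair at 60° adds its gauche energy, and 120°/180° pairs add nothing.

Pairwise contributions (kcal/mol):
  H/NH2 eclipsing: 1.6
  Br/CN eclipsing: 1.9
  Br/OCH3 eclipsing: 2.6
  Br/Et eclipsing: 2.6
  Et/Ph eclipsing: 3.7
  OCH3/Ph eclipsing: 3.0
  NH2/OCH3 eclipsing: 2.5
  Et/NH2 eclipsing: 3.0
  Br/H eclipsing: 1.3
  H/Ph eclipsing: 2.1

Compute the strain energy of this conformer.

7.5 kcal/mol

This conformer (eclipsed): H–Br eclipsed, Et–Ph eclipsed, OCH3–NH2 eclipsed; 1.3 + 3.7 + 2.5 = 7.5 kcal/mol.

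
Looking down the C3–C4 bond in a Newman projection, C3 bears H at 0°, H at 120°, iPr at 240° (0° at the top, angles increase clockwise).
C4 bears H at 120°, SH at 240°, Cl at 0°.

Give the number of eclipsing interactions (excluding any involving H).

1

Non-H eclipsing pairs: iPr(240°)/SH(240°) — 1 interaction.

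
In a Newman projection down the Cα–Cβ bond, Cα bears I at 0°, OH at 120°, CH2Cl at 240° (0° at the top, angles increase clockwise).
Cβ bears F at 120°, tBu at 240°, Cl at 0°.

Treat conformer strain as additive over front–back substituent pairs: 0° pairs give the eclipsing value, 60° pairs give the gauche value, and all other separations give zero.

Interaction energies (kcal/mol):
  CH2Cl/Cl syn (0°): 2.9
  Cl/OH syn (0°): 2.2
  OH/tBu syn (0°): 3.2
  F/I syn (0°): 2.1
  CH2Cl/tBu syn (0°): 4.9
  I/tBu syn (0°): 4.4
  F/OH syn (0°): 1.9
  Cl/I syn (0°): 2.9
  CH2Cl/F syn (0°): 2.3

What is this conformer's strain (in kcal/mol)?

9.7 kcal/mol

This conformer (eclipsed): I(0°)/Cl(0°) eclipsed 2.9; OH(120°)/F(120°) eclipsed 1.9; CH2Cl(240°)/tBu(240°) eclipsed 4.9 → 9.7 kcal/mol.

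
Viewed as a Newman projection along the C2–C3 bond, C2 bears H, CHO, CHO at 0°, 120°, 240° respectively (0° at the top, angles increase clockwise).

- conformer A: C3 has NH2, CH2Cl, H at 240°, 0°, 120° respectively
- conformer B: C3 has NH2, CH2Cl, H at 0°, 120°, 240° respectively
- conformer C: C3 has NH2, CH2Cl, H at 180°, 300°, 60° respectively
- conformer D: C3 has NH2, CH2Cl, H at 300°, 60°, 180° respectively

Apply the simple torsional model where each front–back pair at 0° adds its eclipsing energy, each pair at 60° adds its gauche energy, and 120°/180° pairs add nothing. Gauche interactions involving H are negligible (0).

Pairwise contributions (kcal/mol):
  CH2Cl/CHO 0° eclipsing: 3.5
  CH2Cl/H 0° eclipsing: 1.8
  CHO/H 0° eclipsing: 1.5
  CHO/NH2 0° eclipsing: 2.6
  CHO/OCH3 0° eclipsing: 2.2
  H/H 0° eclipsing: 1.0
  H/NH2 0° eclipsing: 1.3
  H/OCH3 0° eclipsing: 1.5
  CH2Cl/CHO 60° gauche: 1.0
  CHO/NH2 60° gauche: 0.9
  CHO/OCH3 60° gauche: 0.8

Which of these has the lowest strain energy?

D

A (eclipsed): H(0°)/CH2Cl(0°) eclipsed 1.8; CHO(120°)/H(120°) eclipsed 1.5; CHO(240°)/NH2(240°) eclipsed 2.6 → 5.9 kcal/mol.
B (eclipsed): H(0°)/NH2(0°) eclipsed 1.3; CHO(120°)/CH2Cl(120°) eclipsed 3.5; CHO(240°)/H(240°) eclipsed 1.5 → 6.3 kcal/mol.
C (staggered): CHO(120°)/NH2(180°) gauche 0.9; CHO(240°)/NH2(180°) gauche 0.9; CHO(240°)/CH2Cl(300°) gauche 1.0 → 2.8 kcal/mol.
D (staggered): CHO(120°)/CH2Cl(60°) gauche 1.0; CHO(240°)/NH2(300°) gauche 0.9 → 1.9 kcal/mol.
D has the lowest total (1.9 kcal/mol).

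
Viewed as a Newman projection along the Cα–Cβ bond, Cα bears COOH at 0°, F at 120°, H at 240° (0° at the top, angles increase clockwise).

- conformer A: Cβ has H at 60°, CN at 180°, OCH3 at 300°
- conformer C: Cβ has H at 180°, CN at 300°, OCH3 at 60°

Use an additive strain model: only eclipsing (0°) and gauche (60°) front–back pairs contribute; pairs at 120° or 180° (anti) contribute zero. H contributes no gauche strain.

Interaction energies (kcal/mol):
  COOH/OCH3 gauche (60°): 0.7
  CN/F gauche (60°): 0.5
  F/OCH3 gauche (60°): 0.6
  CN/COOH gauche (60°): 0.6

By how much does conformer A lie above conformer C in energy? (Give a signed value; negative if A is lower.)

-0.7 kcal/mol

A (staggered): COOH–OCH3 gauche, F–CN gauche; 0.7 + 0.5 = 1.2 kcal/mol.
C (staggered): COOH–CN gauche, COOH–OCH3 gauche, F–OCH3 gauche; 0.6 + 0.7 + 0.6 = 1.9 kcal/mol.
E(A) − E(C) = 1.2 − 1.9 = -0.7 kcal/mol.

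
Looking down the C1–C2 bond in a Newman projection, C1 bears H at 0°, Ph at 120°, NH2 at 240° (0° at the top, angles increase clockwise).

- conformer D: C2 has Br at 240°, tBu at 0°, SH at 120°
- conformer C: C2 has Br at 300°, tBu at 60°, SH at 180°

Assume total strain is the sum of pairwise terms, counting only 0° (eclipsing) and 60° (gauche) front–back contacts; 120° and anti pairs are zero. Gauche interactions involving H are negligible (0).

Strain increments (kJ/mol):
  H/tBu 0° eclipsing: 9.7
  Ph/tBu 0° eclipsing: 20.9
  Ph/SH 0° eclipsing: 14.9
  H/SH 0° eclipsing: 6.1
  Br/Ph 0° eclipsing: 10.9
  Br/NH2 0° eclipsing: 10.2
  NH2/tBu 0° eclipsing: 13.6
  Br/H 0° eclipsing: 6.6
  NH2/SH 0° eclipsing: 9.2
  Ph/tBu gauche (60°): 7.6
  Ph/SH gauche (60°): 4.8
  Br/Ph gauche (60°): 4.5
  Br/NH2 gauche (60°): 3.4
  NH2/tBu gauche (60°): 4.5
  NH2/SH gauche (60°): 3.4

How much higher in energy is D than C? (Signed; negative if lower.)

+15.6 kJ/mol

D (eclipsed): H–tBu eclipsed, Ph–SH eclipsed, NH2–Br eclipsed; 9.7 + 14.9 + 10.2 = 34.8 kJ/mol.
C (staggered): Ph–tBu gauche, Ph–SH gauche, NH2–Br gauche, NH2–SH gauche; 7.6 + 4.8 + 3.4 + 3.4 = 19.2 kJ/mol.
E(D) − E(C) = 34.8 − 19.2 = +15.6 kJ/mol.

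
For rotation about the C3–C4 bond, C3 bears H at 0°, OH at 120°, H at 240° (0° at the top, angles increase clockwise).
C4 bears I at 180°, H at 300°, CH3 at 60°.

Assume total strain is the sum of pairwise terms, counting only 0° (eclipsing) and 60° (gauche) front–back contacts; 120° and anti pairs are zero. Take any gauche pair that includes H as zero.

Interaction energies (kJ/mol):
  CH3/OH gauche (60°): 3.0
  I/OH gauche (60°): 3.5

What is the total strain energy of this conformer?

This conformer (staggered): OH–I gauche, OH–CH3 gauche; 3.5 + 3.0 = 6.5 kJ/mol.

6.5 kJ/mol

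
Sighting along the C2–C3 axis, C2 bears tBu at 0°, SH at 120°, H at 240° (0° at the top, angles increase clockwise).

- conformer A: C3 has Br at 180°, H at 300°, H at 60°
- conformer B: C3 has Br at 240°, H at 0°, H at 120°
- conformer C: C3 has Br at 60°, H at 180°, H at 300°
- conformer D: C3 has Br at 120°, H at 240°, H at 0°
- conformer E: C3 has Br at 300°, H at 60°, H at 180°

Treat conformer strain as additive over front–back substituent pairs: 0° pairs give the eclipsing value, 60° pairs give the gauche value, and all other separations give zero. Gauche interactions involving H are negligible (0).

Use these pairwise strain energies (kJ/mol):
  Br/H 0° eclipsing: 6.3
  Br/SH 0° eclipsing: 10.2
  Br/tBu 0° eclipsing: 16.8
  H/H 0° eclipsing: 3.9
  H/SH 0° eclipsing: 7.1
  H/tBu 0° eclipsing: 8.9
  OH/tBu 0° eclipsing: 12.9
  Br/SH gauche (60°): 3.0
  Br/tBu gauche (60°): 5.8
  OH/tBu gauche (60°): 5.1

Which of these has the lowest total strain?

A (staggered): SH–Br gauche; 3.0 = 3.0 kJ/mol.
B (eclipsed): tBu–H eclipsed, SH–H eclipsed, H–Br eclipsed; 8.9 + 7.1 + 6.3 = 22.3 kJ/mol.
C (staggered): tBu–Br gauche, SH–Br gauche; 5.8 + 3.0 = 8.8 kJ/mol.
D (eclipsed): tBu–H eclipsed, SH–Br eclipsed, H–H eclipsed; 8.9 + 10.2 + 3.9 = 23.0 kJ/mol.
E (staggered): tBu–Br gauche; 5.8 = 5.8 kJ/mol.
A has the lowest total (3.0 kJ/mol).

A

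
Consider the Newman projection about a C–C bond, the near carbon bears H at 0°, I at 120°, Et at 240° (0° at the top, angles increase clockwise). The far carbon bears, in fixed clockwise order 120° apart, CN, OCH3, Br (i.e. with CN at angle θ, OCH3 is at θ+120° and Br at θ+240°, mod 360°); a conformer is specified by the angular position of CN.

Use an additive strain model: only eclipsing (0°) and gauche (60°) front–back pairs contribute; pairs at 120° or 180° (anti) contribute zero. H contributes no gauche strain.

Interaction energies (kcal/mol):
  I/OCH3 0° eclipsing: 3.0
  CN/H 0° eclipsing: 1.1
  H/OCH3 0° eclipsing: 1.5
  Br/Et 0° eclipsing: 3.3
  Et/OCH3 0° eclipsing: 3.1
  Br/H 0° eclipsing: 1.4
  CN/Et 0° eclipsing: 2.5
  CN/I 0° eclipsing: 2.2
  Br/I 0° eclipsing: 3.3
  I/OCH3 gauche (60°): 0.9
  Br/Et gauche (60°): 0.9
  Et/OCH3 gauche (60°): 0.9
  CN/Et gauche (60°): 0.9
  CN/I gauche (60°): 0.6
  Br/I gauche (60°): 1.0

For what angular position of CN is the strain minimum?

CN at 0° (eclipsed): H(0°)/CN(0°) eclipsed 1.1; I(120°)/OCH3(120°) eclipsed 3.0; Et(240°)/Br(240°) eclipsed 3.3 → 7.4 kcal/mol.
CN at 60° (staggered): I(120°)/CN(60°) gauche 0.6; I(120°)/OCH3(180°) gauche 0.9; Et(240°)/OCH3(180°) gauche 0.9; Et(240°)/Br(300°) gauche 0.9 → 3.3 kcal/mol.
CN at 120° (eclipsed): H(0°)/Br(0°) eclipsed 1.4; I(120°)/CN(120°) eclipsed 2.2; Et(240°)/OCH3(240°) eclipsed 3.1 → 6.7 kcal/mol.
CN at 180° (staggered): I(120°)/CN(180°) gauche 0.6; I(120°)/Br(60°) gauche 1.0; Et(240°)/CN(180°) gauche 0.9; Et(240°)/OCH3(300°) gauche 0.9 → 3.4 kcal/mol.
CN at 240° (eclipsed): H(0°)/OCH3(0°) eclipsed 1.5; I(120°)/Br(120°) eclipsed 3.3; Et(240°)/CN(240°) eclipsed 2.5 → 7.3 kcal/mol.
CN at 300° (staggered): I(120°)/OCH3(60°) gauche 0.9; I(120°)/Br(180°) gauche 1.0; Et(240°)/CN(300°) gauche 0.9; Et(240°)/Br(180°) gauche 0.9 → 3.7 kcal/mol.
The minimum (3.3 kcal/mol) occurs with CN at 60°.

60°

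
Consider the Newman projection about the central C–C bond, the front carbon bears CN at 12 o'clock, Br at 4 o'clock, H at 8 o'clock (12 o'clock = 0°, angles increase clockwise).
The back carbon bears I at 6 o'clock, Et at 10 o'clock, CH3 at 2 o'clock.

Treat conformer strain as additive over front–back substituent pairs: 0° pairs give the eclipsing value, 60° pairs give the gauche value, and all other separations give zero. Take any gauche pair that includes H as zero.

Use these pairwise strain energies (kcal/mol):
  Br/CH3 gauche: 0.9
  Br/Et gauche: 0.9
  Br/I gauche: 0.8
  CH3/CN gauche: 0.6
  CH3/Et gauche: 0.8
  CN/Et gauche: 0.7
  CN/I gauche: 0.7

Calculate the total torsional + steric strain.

3.0 kcal/mol

This conformer is staggered. CN at 0° is gauche with Et at 300° (0.7); CN at 0° is gauche with CH3 at 60° (0.6); Br at 120° is gauche with I at 180° (0.8); Br at 120° is gauche with CH3 at 60° (0.9). Total 3.0 kcal/mol.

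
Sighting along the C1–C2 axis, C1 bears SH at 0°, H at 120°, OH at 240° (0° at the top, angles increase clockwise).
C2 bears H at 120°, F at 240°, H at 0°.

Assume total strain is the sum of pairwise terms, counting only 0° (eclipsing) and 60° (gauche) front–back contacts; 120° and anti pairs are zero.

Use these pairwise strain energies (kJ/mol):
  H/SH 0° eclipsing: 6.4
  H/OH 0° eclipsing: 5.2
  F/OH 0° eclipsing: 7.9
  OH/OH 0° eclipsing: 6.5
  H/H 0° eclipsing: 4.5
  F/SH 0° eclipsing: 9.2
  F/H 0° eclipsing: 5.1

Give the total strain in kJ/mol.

18.8 kJ/mol

This conformer (eclipsed): SH–H eclipsed, H–H eclipsed, OH–F eclipsed; 6.4 + 4.5 + 7.9 = 18.8 kJ/mol.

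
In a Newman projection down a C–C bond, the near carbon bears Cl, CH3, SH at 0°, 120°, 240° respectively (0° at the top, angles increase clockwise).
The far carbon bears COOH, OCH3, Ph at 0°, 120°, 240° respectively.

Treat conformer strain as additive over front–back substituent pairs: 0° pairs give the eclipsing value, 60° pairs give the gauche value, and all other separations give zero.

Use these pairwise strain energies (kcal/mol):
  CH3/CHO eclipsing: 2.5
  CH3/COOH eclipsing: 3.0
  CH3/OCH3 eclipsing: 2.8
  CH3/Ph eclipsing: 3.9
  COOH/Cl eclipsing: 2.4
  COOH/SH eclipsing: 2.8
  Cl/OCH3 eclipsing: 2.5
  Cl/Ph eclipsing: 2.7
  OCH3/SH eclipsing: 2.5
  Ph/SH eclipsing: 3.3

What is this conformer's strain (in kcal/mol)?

This conformer (eclipsed): Cl–COOH eclipsed, CH3–OCH3 eclipsed, SH–Ph eclipsed; 2.4 + 2.8 + 3.3 = 8.5 kcal/mol.

8.5 kcal/mol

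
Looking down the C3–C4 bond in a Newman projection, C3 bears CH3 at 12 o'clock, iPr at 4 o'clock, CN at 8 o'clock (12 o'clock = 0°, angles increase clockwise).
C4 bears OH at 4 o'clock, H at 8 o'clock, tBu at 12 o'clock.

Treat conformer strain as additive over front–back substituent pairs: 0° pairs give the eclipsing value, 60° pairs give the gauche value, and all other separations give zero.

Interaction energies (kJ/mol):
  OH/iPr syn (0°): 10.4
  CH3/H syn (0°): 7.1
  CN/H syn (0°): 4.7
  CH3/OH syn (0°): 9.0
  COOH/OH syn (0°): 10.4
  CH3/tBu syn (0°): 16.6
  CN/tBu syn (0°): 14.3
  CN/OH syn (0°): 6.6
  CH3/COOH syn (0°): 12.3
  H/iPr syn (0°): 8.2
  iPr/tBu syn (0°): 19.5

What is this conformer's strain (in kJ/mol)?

This conformer is eclipsed. CH3 at 0° is eclipsed with tBu at 0° (16.6); iPr at 120° is eclipsed with OH at 120° (10.4); CN at 240° is eclipsed with H at 240° (4.7). Total 31.7 kJ/mol.

31.7 kJ/mol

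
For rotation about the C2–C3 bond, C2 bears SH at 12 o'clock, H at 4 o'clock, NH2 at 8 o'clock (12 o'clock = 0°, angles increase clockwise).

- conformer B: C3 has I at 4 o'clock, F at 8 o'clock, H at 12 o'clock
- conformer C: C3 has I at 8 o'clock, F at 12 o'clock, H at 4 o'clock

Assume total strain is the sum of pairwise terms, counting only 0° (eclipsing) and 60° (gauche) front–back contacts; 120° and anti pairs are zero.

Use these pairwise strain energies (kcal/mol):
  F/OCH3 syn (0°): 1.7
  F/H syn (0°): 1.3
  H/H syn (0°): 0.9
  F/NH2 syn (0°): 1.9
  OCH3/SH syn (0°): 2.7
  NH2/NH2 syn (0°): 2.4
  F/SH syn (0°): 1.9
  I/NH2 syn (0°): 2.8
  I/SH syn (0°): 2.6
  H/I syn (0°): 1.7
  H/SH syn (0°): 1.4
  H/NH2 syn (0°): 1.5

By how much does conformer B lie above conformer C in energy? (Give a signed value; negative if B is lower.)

-0.6 kcal/mol

B (eclipsed): SH(0°)/H(0°) eclipsed 1.4; H(120°)/I(120°) eclipsed 1.7; NH2(240°)/F(240°) eclipsed 1.9 → 5.0 kcal/mol.
C (eclipsed): SH(0°)/F(0°) eclipsed 1.9; H(120°)/H(120°) eclipsed 0.9; NH2(240°)/I(240°) eclipsed 2.8 → 5.6 kcal/mol.
E(B) − E(C) = 5.0 − 5.6 = -0.6 kcal/mol.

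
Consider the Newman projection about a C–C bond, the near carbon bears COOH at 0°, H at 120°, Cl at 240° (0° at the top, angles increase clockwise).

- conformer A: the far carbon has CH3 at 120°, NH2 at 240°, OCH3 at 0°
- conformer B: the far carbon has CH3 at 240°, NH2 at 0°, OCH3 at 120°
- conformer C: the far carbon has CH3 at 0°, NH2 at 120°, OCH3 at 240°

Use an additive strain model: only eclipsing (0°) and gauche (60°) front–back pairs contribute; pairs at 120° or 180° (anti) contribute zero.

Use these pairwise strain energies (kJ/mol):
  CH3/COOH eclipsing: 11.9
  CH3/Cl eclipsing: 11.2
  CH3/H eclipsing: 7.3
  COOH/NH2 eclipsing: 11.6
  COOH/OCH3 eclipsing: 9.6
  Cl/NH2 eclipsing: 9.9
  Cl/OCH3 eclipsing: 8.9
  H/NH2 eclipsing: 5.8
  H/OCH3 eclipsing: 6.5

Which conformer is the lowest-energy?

C

A (eclipsed): COOH(0°)/OCH3(0°) eclipsed 9.6; H(120°)/CH3(120°) eclipsed 7.3; Cl(240°)/NH2(240°) eclipsed 9.9 → 26.8 kJ/mol.
B (eclipsed): COOH(0°)/NH2(0°) eclipsed 11.6; H(120°)/OCH3(120°) eclipsed 6.5; Cl(240°)/CH3(240°) eclipsed 11.2 → 29.3 kJ/mol.
C (eclipsed): COOH(0°)/CH3(0°) eclipsed 11.9; H(120°)/NH2(120°) eclipsed 5.8; Cl(240°)/OCH3(240°) eclipsed 8.9 → 26.6 kJ/mol.
C has the lowest total (26.6 kJ/mol).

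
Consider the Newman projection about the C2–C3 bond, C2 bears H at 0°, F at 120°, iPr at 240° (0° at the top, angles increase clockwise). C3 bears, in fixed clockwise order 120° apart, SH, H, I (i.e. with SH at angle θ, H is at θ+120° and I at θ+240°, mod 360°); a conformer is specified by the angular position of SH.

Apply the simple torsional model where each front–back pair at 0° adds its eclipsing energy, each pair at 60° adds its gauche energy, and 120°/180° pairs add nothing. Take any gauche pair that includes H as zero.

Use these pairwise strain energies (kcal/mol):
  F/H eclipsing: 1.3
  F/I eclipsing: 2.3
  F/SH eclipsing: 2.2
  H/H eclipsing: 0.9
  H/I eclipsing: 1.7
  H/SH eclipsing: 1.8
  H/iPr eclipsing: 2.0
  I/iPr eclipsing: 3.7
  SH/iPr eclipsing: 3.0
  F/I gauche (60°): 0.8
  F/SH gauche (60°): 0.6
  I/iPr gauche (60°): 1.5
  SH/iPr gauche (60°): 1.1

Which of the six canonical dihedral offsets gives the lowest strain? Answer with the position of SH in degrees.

60°

SH at 0° (eclipsed): H(0°)/SH(0°) eclipsed 1.8; F(120°)/H(120°) eclipsed 1.3; iPr(240°)/I(240°) eclipsed 3.7 → 6.8 kcal/mol.
SH at 60° (staggered): F(120°)/SH(60°) gauche 0.6; iPr(240°)/I(300°) gauche 1.5 → 2.1 kcal/mol.
SH at 120° (eclipsed): H(0°)/I(0°) eclipsed 1.7; F(120°)/SH(120°) eclipsed 2.2; iPr(240°)/H(240°) eclipsed 2.0 → 5.9 kcal/mol.
SH at 180° (staggered): F(120°)/SH(180°) gauche 0.6; F(120°)/I(60°) gauche 0.8; iPr(240°)/SH(180°) gauche 1.1 → 2.5 kcal/mol.
SH at 240° (eclipsed): H(0°)/H(0°) eclipsed 0.9; F(120°)/I(120°) eclipsed 2.3; iPr(240°)/SH(240°) eclipsed 3.0 → 6.2 kcal/mol.
SH at 300° (staggered): F(120°)/I(180°) gauche 0.8; iPr(240°)/SH(300°) gauche 1.1; iPr(240°)/I(180°) gauche 1.5 → 3.4 kcal/mol.
The minimum (2.1 kcal/mol) occurs with SH at 60°.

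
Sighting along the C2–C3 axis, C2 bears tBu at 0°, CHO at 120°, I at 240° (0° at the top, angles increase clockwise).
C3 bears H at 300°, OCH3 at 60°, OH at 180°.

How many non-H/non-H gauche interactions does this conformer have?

Non-H gauche pairs: tBu(0°)/OCH3(60°); CHO(120°)/OCH3(60°); CHO(120°)/OH(180°); I(240°)/OH(180°) — 4 interactions.

4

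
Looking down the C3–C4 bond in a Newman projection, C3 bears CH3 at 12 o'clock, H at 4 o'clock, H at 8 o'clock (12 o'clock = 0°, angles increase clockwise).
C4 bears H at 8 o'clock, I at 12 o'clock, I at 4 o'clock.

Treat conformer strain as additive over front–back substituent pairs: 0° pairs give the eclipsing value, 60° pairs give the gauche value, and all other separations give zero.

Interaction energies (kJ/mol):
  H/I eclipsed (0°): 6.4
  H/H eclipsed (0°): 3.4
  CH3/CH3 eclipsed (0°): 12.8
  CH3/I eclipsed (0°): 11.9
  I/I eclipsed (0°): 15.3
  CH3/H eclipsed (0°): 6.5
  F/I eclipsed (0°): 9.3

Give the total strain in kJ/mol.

21.7 kJ/mol

This conformer is eclipsed. CH3 at 0° is eclipsed with I at 0° (11.9); H at 120° is eclipsed with I at 120° (6.4); H at 240° is eclipsed with H at 240° (3.4). Total 21.7 kJ/mol.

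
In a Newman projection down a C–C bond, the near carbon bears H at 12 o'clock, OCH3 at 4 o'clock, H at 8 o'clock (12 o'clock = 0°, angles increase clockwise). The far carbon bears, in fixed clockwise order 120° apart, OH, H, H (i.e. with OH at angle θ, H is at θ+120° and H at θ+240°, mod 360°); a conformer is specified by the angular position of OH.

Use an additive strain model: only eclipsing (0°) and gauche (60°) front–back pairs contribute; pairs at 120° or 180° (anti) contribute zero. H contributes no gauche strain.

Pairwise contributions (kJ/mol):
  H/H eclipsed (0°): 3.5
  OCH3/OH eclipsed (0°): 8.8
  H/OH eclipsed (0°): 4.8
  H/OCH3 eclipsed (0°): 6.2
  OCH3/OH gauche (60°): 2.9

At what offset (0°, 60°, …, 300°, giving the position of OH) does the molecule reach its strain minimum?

300°

OH at 0° (eclipsed): H(0°)/OH(0°) eclipsed 4.8; OCH3(120°)/H(120°) eclipsed 6.2; H(240°)/H(240°) eclipsed 3.5 → 14.5 kJ/mol.
OH at 60° (staggered): OCH3(120°)/OH(60°) gauche 2.9 → 2.9 kJ/mol.
OH at 120° (eclipsed): H(0°)/H(0°) eclipsed 3.5; OCH3(120°)/OH(120°) eclipsed 8.8; H(240°)/H(240°) eclipsed 3.5 → 15.8 kJ/mol.
OH at 180° (staggered): OCH3(120°)/OH(180°) gauche 2.9 → 2.9 kJ/mol.
OH at 240° (eclipsed): H(0°)/H(0°) eclipsed 3.5; OCH3(120°)/H(120°) eclipsed 6.2; H(240°)/OH(240°) eclipsed 4.8 → 14.5 kJ/mol.
OH at 300° (staggered): no non-H gauche contacts → 0.0 kJ/mol.
The minimum (0.0 kJ/mol) occurs with OH at 300°.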